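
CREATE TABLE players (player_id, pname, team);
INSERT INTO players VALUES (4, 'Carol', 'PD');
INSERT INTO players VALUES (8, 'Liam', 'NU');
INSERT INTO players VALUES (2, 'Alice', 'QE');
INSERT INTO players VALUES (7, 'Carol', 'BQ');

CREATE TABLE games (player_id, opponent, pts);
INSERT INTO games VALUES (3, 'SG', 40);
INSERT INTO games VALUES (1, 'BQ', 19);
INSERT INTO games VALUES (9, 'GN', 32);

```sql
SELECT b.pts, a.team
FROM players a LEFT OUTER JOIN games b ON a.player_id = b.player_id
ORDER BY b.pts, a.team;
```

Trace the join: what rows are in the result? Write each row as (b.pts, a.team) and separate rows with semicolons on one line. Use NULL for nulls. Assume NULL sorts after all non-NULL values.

(NULL, BQ); (NULL, NU); (NULL, PD); (NULL, QE)

LEFT JOIN keeps every row from `players`; unmatched rows get NULL for `games`'s columns.
Matching on a.player_id = b.player_id.
- a row (player_id=4): no match → kept, b columns NULL.
- a row (player_id=8): no match → kept, b columns NULL.
- a row (player_id=2): no match → kept, b columns NULL.
- a row (player_id=7): no match → kept, b columns NULL.
After projecting and ordering:
b.pts | a.team
NULL | BQ
NULL | NU
NULL | PD
NULL | QE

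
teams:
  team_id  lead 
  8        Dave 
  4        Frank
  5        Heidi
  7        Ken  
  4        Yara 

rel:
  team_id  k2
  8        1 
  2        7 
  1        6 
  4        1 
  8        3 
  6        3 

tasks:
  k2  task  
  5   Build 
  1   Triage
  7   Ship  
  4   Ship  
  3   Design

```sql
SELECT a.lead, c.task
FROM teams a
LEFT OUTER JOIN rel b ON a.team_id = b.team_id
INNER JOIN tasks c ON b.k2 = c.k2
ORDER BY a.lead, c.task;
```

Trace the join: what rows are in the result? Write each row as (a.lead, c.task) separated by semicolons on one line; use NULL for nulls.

(Dave, Design); (Dave, Triage); (Frank, Triage); (Yara, Triage)

Step 1 — a LEFT JOIN b on team_id → 6 row(s).
Then INNER JOIN `tasks c` on k2: keep only rows whose b.k2 appears in c.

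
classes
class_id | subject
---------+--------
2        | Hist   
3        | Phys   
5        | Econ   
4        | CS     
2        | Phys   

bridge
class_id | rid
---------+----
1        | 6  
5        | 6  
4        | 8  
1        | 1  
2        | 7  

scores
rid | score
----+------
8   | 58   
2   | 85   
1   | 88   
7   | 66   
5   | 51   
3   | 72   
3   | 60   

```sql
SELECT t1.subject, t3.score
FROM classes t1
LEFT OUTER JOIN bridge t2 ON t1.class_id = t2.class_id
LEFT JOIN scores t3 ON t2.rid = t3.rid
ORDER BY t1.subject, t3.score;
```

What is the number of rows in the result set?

Joins associate left-to-right: classes LEFT JOIN bridge on class_id gives 5 intermediate row(s).
Then LEFT JOIN `scores t3` on rid: each of those 5 rows is kept; rows whose t2.rid has no match in t3 get NULL for t3's columns.
Result: 5 row(s).

5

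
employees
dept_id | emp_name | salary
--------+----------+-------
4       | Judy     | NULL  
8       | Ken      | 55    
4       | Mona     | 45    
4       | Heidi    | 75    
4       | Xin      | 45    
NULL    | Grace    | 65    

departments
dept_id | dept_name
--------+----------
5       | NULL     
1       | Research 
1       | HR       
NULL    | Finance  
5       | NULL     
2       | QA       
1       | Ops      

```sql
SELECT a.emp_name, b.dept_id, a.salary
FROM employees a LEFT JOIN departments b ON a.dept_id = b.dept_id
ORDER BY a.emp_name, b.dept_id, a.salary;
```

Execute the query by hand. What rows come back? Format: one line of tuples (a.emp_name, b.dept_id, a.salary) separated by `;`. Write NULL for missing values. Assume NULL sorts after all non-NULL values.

(Grace, NULL, 65); (Heidi, NULL, 75); (Judy, NULL, NULL); (Ken, NULL, 55); (Mona, NULL, 45); (Xin, NULL, 45)

LEFT JOIN keeps every row from `employees`; unmatched rows get NULL for `departments`'s columns.
Matching on a.dept_id = b.dept_id. A NULL in a compared column never satisfies the condition.
Matched pairs: 0; unmatched a rows kept: 6.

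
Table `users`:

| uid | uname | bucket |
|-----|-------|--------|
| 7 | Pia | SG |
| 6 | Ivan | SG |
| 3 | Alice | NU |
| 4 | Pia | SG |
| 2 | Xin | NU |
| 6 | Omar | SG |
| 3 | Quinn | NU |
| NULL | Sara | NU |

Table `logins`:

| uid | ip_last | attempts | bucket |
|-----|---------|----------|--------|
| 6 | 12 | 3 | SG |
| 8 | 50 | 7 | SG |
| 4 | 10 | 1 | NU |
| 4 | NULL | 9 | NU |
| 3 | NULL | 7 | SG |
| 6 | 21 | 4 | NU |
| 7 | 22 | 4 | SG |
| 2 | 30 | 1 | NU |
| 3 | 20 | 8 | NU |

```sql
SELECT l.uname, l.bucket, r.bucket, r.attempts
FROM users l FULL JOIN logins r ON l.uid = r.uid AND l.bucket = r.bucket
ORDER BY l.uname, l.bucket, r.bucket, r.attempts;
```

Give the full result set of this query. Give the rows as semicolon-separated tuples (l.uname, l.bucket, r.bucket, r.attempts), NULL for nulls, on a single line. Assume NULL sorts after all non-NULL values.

(Alice, NU, NU, 8); (Ivan, SG, SG, 3); (Omar, SG, SG, 3); (Pia, SG, SG, 4); (Pia, SG, NULL, NULL); (Quinn, NU, NU, 8); (Sara, NU, NULL, NULL); (Xin, NU, NU, 1); (NULL, NULL, NU, 1); (NULL, NULL, NU, 4); (NULL, NULL, NU, 9); (NULL, NULL, SG, 7); (NULL, NULL, SG, 7)

FULL OUTER JOIN keeps every row from both sides; unmatched rows get NULL for the other side's columns.
Matching on l.uid = r.uid AND l.bucket = r.bucket. A NULL in a compared column never satisfies the condition.
- uid=7, bucket=SG: 1 matching r row(s), so 1 row(s) emitted.
- uid=6, bucket=SG: 1 matching r row(s), so 1 row(s) emitted.
- uid=3, bucket=NU: 1 matching r row(s), so 1 row(s) emitted.
- uid=4, bucket=SG: no r row matches, row kept with r columns NULL.
- uid=2, bucket=NU: 1 matching r row(s), so 1 row(s) emitted.
- uid=6, bucket=SG: 1 matching r row(s), so 1 row(s) emitted.
- uid=3, bucket=NU: 1 matching r row(s), so 1 row(s) emitted.
- uid=NULL, bucket=NU: no r row matches, row kept with r columns NULL.
- 5 r row(s) had no l match → kept, l columns NULL.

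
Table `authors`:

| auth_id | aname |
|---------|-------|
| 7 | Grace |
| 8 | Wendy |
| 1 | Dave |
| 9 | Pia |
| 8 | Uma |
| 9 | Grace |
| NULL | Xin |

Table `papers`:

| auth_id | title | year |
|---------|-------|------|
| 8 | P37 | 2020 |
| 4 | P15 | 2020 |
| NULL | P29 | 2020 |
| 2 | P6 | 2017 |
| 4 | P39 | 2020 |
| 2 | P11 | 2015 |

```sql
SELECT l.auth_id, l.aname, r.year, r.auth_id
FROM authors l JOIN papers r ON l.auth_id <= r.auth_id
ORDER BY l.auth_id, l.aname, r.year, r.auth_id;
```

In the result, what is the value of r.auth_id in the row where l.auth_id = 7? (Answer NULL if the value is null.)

INNER JOIN keeps only pairs where the ON condition holds.
Matching on l.auth_id <= r.auth_id. A NULL in a compared column never satisfies the condition.
- l (auth_id=7) pairs with 1 row(s) of r.
- l (auth_id=8) pairs with 1 row(s) of r.
- l (auth_id=1) pairs with 5 row(s) of r.
- l (auth_id=9) has no partner → excluded.
- l (auth_id=8) pairs with 1 row(s) of r.
- l (auth_id=9) has no partner → excluded.
- l (auth_id=NULL) has no partner → excluded.

8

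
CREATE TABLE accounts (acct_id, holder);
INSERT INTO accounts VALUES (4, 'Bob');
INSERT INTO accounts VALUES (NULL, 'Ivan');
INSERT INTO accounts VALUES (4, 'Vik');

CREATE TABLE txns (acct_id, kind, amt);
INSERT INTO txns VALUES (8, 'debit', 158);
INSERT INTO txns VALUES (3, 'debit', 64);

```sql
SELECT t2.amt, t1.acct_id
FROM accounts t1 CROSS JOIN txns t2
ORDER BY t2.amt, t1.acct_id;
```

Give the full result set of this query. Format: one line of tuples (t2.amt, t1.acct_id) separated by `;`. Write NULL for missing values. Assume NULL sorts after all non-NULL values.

(64, 4); (64, 4); (64, NULL); (158, 4); (158, 4); (158, NULL)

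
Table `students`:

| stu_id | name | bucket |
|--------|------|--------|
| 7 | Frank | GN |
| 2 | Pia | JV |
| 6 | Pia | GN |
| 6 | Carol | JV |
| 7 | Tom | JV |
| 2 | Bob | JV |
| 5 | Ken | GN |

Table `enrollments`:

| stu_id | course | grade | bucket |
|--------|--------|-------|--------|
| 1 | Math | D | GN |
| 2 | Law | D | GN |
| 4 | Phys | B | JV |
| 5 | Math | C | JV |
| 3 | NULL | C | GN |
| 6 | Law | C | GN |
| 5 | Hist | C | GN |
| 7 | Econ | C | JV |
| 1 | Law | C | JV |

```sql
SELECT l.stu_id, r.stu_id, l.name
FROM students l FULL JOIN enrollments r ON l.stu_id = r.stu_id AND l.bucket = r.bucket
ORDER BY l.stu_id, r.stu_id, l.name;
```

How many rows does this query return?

13

FULL OUTER JOIN keeps every row from both sides; unmatched rows get NULL for the other side's columns.
Matching on l.stu_id = r.stu_id AND l.bucket = r.bucket.
Matched pairs: 3; unmatched l rows kept: 4; unmatched r rows kept: 6.
Total: 3 matched + 10 padded = 13 rows.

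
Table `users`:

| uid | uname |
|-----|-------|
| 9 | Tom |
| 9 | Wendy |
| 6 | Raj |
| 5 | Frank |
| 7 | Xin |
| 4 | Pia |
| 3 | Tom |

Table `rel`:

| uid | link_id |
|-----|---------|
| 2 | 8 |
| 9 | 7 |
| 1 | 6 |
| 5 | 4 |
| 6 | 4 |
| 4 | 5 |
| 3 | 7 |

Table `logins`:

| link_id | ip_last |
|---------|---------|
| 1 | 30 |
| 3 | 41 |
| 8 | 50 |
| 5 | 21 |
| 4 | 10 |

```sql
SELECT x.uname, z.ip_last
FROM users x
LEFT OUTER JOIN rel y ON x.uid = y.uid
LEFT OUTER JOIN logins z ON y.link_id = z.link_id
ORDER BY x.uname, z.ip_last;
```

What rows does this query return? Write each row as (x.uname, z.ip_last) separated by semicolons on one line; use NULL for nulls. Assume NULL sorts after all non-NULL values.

(Frank, 10); (Pia, 21); (Raj, 10); (Tom, NULL); (Tom, NULL); (Wendy, NULL); (Xin, NULL)

Joins associate left-to-right: users LEFT JOIN rel on uid gives 7 intermediate row(s).
Then LEFT JOIN `logins z` on link_id: each of those 7 rows is kept; rows whose y.link_id has no match in z get NULL for z's columns.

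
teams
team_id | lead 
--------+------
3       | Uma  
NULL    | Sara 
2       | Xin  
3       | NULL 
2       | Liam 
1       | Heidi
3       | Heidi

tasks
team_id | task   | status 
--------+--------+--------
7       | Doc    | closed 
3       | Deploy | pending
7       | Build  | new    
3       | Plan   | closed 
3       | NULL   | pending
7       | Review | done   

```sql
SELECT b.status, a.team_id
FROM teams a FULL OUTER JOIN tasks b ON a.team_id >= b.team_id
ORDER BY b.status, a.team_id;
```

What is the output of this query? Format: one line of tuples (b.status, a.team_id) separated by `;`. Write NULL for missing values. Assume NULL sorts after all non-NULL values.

FULL OUTER JOIN keeps every row from both sides; unmatched rows get NULL for the other side's columns.
Matching on a.team_id >= b.team_id. A NULL in a compared column never satisfies the condition.
- team_id=3: 3 matching b row(s), so 3 row(s) emitted.
- team_id=NULL: no b row matches, row kept with b columns NULL.
- team_id=2: no b row matches, row kept with b columns NULL.
- team_id=3: 3 matching b row(s), so 3 row(s) emitted.
- team_id=2: no b row matches, row kept with b columns NULL.
- team_id=1: no b row matches, row kept with b columns NULL.
- team_id=3: 3 matching b row(s), so 3 row(s) emitted.
- 3 b row(s) had no a match → kept, a columns NULL.

(closed, 3); (closed, 3); (closed, 3); (closed, NULL); (done, NULL); (new, NULL); (pending, 3); (pending, 3); (pending, 3); (pending, 3); (pending, 3); (pending, 3); (NULL, 1); (NULL, 2); (NULL, 2); (NULL, NULL)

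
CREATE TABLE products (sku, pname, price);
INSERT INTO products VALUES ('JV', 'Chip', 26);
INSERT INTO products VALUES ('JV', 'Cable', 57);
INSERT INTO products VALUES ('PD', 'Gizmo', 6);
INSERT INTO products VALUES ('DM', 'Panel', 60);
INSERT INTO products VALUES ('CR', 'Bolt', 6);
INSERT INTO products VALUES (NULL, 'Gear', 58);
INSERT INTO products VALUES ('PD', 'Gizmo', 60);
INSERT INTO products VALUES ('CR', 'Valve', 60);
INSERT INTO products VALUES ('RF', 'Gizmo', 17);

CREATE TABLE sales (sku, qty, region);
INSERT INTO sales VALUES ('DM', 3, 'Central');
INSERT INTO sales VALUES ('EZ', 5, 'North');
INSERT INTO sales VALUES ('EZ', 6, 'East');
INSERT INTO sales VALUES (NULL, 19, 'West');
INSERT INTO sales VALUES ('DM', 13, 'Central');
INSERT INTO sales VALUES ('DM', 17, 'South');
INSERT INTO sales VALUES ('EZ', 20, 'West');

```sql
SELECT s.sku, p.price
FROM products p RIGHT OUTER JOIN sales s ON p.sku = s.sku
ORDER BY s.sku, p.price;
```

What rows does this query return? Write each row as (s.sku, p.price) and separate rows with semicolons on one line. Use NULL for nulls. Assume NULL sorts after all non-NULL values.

(DM, 60); (DM, 60); (DM, 60); (EZ, NULL); (EZ, NULL); (EZ, NULL); (NULL, NULL)

RIGHT JOIN keeps every row from `sales`; unmatched rows get NULL for `products`'s columns.
Matching on p.sku = s.sku. A NULL in a compared column never satisfies the condition.
- p[0] sku=JV → no match.
- p[1] sku=JV → no match.
- p[2] sku=PD → no match.
- p[3] sku=DM → 3 match(es) in s → 3 row(s).
- p[4] sku=CR → no match.
- p[5] sku=NULL → no match.
- p[6] sku=PD → no match.
- p[7] sku=CR → no match.
- p[8] sku=RF → no match.
- 4 s row(s) had no p match → kept, p columns NULL.
After projecting and ordering:
s.sku | p.price
DM | 60
DM | 60
DM | 60
EZ | NULL
EZ | NULL
EZ | NULL
NULL | NULL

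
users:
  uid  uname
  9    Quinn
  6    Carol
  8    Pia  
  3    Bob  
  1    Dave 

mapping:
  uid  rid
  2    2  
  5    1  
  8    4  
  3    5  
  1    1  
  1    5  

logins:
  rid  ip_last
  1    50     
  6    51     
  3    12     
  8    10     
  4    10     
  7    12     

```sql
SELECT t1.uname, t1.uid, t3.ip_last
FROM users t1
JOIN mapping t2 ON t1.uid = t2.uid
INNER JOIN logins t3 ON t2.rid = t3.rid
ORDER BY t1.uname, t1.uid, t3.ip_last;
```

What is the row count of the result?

Step 1 — t1 INNER JOIN t2 on uid → 4 row(s).
Then INNER JOIN `logins t3` on rid: keep only rows whose t2.rid appears in t3.
Result: 2 row(s).

2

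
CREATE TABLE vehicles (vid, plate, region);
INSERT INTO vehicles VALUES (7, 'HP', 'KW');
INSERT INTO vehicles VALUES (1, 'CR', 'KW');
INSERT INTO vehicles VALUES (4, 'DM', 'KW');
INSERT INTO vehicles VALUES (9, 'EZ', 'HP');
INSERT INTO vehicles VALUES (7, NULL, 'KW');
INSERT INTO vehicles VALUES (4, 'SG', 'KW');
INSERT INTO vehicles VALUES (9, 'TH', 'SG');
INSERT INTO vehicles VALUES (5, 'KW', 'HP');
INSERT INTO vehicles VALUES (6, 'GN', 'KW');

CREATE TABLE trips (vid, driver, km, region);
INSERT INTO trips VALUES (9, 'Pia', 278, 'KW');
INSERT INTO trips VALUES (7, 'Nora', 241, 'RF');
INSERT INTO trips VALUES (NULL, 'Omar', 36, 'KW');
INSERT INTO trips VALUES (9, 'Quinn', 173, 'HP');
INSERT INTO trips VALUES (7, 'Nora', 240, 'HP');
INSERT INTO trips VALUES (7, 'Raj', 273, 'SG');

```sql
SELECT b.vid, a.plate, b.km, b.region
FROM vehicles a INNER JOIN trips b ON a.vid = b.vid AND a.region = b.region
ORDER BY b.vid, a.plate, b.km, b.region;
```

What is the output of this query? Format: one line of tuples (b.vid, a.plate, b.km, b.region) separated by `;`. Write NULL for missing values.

(9, EZ, 173, HP)

INNER JOIN keeps only pairs where the ON condition holds.
Matching on a.vid = b.vid AND a.region = b.region. A NULL in a compared column never satisfies the condition.
Matched pairs: 1.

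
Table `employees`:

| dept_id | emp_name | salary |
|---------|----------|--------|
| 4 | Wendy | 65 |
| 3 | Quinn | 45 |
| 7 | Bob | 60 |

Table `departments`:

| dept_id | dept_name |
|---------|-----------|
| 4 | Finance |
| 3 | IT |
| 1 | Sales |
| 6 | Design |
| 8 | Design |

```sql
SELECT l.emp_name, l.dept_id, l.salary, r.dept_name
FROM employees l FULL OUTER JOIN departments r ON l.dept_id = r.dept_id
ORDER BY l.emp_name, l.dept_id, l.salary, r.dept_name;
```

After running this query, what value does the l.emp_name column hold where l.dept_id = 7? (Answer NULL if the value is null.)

Bob

FULL OUTER JOIN keeps every row from both sides; unmatched rows get NULL for the other side's columns.
Matching on l.dept_id = r.dept_id.
- l (dept_id=4) pairs with 1 row(s) of r.
- l (dept_id=3) pairs with 1 row(s) of r.
- l (dept_id=7) has no partner → padded with NULL.
- 3 row(s) from r found no l partner → padded with NULL.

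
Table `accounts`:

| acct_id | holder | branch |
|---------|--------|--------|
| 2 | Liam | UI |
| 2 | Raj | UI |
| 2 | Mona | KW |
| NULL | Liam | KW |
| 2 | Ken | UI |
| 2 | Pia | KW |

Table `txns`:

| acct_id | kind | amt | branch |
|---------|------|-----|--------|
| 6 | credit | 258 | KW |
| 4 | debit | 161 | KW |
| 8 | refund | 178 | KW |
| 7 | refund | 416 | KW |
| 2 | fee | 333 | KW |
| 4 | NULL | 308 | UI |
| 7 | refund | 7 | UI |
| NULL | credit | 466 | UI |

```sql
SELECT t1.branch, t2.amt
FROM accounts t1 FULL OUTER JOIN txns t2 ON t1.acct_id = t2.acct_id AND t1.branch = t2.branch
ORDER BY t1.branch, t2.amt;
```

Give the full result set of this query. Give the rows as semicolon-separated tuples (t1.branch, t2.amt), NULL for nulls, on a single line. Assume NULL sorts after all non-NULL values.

FULL OUTER JOIN keeps every row from both sides; unmatched rows get NULL for the other side's columns.
Matching on t1.acct_id = t2.acct_id AND t1.branch = t2.branch. A NULL in a compared column never satisfies the condition.
Matched pairs: 2; unmatched t1 rows kept: 4; unmatched t2 rows kept: 7.

(KW, 333); (KW, 333); (KW, NULL); (UI, NULL); (UI, NULL); (UI, NULL); (NULL, 7); (NULL, 161); (NULL, 178); (NULL, 258); (NULL, 308); (NULL, 416); (NULL, 466)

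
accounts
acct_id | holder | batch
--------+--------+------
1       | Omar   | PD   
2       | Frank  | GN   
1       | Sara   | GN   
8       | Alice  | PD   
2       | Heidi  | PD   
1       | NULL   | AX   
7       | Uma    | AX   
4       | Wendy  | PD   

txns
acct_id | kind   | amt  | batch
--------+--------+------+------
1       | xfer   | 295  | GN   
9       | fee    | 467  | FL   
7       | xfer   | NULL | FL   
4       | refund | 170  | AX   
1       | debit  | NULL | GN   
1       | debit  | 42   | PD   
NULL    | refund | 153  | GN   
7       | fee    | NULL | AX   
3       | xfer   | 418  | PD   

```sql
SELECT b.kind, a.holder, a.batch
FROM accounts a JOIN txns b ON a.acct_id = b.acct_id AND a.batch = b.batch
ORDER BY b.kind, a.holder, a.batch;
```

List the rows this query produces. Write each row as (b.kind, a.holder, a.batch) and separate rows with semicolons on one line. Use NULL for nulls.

(debit, Omar, PD); (debit, Sara, GN); (fee, Uma, AX); (xfer, Sara, GN)

INNER JOIN keeps only pairs where the ON condition holds.
Matching on a.acct_id = b.acct_id AND a.batch = b.batch. A NULL in a compared column never satisfies the condition.
- a[0] acct_id=1, batch=PD → 1 match(es) in b → 1 row(s).
- a[1] acct_id=2, batch=GN → no match; dropped.
- a[2] acct_id=1, batch=GN → 2 match(es) in b → 2 row(s).
- a[3] acct_id=8, batch=PD → no match; dropped.
- a[4] acct_id=2, batch=PD → no match; dropped.
- a[5] acct_id=1, batch=AX → no match; dropped.
- a[6] acct_id=7, batch=AX → 1 match(es) in b → 1 row(s).
- a[7] acct_id=4, batch=PD → no match; dropped.
After projecting and ordering:
b.kind | a.holder | a.batch
debit | Omar | PD
debit | Sara | GN
fee | Uma | AX
xfer | Sara | GN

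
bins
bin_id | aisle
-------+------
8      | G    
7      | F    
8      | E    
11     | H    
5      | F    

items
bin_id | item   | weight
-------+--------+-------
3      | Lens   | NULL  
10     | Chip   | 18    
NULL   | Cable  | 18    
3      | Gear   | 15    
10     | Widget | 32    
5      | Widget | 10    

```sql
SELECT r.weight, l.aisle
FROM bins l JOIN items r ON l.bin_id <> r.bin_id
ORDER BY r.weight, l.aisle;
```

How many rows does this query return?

INNER JOIN keeps only pairs where the ON condition holds.
Matching on l.bin_id <> r.bin_id. A NULL in a compared column never satisfies the condition.
- l (bin_id=8) pairs with 5 row(s) of r.
- l (bin_id=7) pairs with 5 row(s) of r.
- l (bin_id=8) pairs with 5 row(s) of r.
- l (bin_id=11) pairs with 5 row(s) of r.
- l (bin_id=5) pairs with 4 row(s) of r.
Total: 24 rows.

24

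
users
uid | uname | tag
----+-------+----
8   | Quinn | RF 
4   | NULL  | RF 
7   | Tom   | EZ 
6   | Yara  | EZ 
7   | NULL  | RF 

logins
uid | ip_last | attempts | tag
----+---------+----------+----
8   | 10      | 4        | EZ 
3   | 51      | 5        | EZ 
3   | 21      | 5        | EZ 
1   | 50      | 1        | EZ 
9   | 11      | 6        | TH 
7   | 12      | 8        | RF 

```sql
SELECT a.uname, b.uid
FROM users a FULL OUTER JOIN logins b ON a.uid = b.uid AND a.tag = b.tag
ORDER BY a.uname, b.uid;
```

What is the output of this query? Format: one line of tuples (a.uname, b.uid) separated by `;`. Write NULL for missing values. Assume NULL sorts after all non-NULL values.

(Quinn, NULL); (Tom, NULL); (Yara, NULL); (NULL, 1); (NULL, 3); (NULL, 3); (NULL, 7); (NULL, 8); (NULL, 9); (NULL, NULL)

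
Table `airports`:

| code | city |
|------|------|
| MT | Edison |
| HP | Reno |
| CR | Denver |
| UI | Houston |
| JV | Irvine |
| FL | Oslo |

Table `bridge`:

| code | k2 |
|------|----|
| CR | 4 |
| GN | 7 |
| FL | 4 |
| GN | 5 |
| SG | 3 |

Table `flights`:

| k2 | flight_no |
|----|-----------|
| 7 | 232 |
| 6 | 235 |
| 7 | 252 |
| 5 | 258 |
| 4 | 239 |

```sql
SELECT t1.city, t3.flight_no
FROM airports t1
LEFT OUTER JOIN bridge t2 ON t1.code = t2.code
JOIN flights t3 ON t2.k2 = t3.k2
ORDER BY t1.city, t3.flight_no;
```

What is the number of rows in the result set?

Joins associate left-to-right: airports LEFT JOIN bridge on code gives 6 intermediate row(s).
Then INNER JOIN `flights t3` on k2: keep only rows whose t2.k2 appears in t3.
Result: 2 row(s).

2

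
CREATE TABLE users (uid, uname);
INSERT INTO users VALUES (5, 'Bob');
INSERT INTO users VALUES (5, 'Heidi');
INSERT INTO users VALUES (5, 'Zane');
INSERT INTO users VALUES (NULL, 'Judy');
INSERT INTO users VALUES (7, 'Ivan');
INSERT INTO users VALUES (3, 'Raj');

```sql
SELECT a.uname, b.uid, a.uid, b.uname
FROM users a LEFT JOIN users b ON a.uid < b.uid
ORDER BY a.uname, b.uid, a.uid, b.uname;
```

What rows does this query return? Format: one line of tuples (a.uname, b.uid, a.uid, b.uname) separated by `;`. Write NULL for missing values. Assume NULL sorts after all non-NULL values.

(Bob, 7, 5, Ivan); (Heidi, 7, 5, Ivan); (Ivan, NULL, 7, NULL); (Judy, NULL, NULL, NULL); (Raj, 5, 3, Bob); (Raj, 5, 3, Heidi); (Raj, 5, 3, Zane); (Raj, 7, 3, Ivan); (Zane, 7, 5, Ivan)

LEFT JOIN keeps every row from `users a`; unmatched rows get NULL for `users b`'s columns.
Matching on a.uid < b.uid. A NULL in a compared column never satisfies the condition.
- a (uid=5) pairs with 1 row(s) of b.
- a (uid=5) pairs with 1 row(s) of b.
- a (uid=5) pairs with 1 row(s) of b.
- a (uid=NULL) has no partner → padded with NULL.
- a (uid=7) has no partner → padded with NULL.
- a (uid=3) pairs with 4 row(s) of b.
After projecting and ordering:
a.uname | b.uid | a.uid | b.uname
Bob | 7 | 5 | Ivan
Heidi | 7 | 5 | Ivan
Ivan | NULL | 7 | NULL
Judy | NULL | NULL | NULL
Raj | 5 | 3 | Bob
Raj | 5 | 3 | Heidi
Raj | 5 | 3 | Zane
Raj | 7 | 3 | Ivan
Zane | 7 | 5 | Ivan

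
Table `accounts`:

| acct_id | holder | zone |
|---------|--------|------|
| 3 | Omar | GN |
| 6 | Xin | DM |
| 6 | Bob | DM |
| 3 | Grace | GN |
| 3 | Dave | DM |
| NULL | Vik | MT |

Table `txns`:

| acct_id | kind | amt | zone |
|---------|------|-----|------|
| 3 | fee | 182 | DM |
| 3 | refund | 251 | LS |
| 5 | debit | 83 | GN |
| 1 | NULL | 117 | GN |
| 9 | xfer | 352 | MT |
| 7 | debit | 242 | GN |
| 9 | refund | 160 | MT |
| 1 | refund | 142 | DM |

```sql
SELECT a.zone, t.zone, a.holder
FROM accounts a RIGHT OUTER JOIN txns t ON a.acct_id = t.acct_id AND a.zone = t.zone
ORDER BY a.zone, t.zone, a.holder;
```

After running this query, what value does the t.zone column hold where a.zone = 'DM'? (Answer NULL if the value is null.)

RIGHT JOIN keeps every row from `txns`; unmatched rows get NULL for `accounts`'s columns.
Matching on a.acct_id = t.acct_id AND a.zone = t.zone. A NULL in a compared column never satisfies the condition.
- acct_id=3, zone=GN: no matching t row.
- acct_id=6, zone=DM: no matching t row.
- acct_id=6, zone=DM: no matching t row.
- acct_id=3, zone=GN: no matching t row.
- acct_id=3, zone=DM: 1 matching t row(s), so 1 row(s) emitted.
- acct_id=NULL, zone=MT: no matching t row.
- 7 t row(s) had no a match → kept, a columns NULL.

DM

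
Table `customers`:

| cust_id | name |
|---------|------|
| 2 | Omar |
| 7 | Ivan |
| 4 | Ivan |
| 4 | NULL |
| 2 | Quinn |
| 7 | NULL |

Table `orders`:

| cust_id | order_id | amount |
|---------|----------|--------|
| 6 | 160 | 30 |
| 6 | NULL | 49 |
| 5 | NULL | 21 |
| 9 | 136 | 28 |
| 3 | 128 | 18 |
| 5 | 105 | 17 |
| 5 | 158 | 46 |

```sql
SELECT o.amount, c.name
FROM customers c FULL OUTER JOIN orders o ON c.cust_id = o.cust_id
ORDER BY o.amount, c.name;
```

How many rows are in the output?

FULL OUTER JOIN keeps every row from both sides; unmatched rows get NULL for the other side's columns.
Matching on c.cust_id = o.cust_id.
- c row (cust_id=2): no match → kept, o columns NULL.
- c row (cust_id=7): no match → kept, o columns NULL.
- c row (cust_id=4): no match → kept, o columns NULL.
- c row (cust_id=4): no match → kept, o columns NULL.
- c row (cust_id=2): no match → kept, o columns NULL.
- c row (cust_id=7): no match → kept, o columns NULL.
- plus 7 unmatched o row(s), each kept with NULL c columns.
Total: 0 matched + 13 padded = 13 rows.

13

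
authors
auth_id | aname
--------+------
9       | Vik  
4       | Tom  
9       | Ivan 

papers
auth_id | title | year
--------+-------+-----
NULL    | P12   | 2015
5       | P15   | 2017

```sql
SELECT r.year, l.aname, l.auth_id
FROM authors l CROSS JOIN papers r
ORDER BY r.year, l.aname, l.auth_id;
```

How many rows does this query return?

CROSS JOIN pairs every row of `authors` with every row of `papers`: 3 × 2 = 6 rows.

6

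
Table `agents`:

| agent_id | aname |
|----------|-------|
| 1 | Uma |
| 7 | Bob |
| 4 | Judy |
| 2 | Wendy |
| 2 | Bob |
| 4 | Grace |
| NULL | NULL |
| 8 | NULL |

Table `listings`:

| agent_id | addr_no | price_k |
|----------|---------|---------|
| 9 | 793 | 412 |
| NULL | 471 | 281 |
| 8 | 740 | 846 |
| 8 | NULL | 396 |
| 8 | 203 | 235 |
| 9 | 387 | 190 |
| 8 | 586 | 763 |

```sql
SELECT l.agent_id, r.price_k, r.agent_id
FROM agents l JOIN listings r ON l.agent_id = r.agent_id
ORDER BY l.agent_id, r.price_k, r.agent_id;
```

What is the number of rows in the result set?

4

INNER JOIN keeps only pairs where the ON condition holds.
Matching on l.agent_id = r.agent_id. A NULL in a compared column never satisfies the condition.
- agent_id=1: no matching r row, dropped.
- agent_id=7: no matching r row, dropped.
- agent_id=4: no matching r row, dropped.
- agent_id=2: no matching r row, dropped.
- agent_id=2: no matching r row, dropped.
- agent_id=4: no matching r row, dropped.
- agent_id=NULL: no matching r row, dropped.
- agent_id=8: 4 matching r row(s), so 4 row(s) emitted.
Total: 4 rows.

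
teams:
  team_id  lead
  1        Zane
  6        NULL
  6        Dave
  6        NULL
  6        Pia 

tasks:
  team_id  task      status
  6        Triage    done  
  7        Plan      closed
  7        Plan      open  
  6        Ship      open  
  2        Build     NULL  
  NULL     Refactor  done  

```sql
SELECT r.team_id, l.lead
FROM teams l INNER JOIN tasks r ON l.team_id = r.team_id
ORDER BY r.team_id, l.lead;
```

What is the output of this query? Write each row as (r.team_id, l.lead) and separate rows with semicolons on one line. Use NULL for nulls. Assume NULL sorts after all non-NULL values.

INNER JOIN keeps only pairs where the ON condition holds.
Matching on l.team_id = r.team_id. A NULL in a compared column never satisfies the condition.
Matched pairs: 8.

(6, Dave); (6, Dave); (6, Pia); (6, Pia); (6, NULL); (6, NULL); (6, NULL); (6, NULL)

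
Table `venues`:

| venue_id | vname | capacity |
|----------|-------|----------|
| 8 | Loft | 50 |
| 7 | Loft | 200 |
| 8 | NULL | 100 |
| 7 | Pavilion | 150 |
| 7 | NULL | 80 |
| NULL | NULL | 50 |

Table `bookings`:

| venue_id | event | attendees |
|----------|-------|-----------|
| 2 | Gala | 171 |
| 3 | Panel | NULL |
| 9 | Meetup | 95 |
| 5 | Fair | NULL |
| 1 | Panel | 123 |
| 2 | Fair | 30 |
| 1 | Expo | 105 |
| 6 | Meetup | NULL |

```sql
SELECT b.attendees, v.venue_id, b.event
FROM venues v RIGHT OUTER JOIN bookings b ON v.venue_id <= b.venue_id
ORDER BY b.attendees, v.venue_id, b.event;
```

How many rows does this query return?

12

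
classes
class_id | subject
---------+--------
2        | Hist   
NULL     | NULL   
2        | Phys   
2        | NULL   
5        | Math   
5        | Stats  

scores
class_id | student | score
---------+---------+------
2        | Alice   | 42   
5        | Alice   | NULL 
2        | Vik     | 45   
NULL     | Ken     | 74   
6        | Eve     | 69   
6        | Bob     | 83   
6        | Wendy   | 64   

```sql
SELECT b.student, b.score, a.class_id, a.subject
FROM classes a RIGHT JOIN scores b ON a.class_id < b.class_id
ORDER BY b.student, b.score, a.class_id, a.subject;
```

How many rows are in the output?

RIGHT JOIN keeps every row from `scores`; unmatched rows get NULL for `classes`'s columns.
Matching on a.class_id < b.class_id. A NULL in a compared column never satisfies the condition.
Matched pairs: 18; unmatched b rows kept: 3.
Total: 18 matched + 3 padded = 21 rows.

21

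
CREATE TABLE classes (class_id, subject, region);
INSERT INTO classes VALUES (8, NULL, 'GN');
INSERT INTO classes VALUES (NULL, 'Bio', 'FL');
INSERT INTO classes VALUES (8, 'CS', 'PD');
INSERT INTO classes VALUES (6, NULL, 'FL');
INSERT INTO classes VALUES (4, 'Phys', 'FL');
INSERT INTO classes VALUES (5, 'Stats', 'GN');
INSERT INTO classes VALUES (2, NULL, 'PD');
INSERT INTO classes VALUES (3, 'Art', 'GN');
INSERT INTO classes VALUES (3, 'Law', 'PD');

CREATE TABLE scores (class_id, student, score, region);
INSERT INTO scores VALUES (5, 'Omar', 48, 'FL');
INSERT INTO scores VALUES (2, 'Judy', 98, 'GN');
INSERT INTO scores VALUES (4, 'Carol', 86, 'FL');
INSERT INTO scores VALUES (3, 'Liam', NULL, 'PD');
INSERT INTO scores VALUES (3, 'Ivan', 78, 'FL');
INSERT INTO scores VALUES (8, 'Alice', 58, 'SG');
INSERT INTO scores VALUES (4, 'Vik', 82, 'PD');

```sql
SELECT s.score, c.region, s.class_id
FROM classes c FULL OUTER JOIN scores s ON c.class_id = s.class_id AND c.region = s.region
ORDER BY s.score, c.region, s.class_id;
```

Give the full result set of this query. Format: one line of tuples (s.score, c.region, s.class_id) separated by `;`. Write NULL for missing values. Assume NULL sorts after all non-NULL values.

(48, NULL, 5); (58, NULL, 8); (78, NULL, 3); (82, NULL, 4); (86, FL, 4); (98, NULL, 2); (NULL, FL, NULL); (NULL, FL, NULL); (NULL, GN, NULL); (NULL, GN, NULL); (NULL, GN, NULL); (NULL, PD, 3); (NULL, PD, NULL); (NULL, PD, NULL)

FULL OUTER JOIN keeps every row from both sides; unmatched rows get NULL for the other side's columns.
Matching on c.class_id = s.class_id AND c.region = s.region. A NULL in a compared column never satisfies the condition.
Matched pairs: 2; unmatched c rows kept: 7; unmatched s rows kept: 5.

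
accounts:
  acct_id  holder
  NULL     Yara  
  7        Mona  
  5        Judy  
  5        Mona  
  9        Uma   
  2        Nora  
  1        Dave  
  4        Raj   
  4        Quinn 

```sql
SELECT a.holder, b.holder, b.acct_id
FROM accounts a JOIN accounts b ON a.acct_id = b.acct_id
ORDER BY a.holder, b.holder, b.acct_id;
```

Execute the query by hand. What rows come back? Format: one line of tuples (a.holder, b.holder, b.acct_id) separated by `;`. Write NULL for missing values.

(Dave, Dave, 1); (Judy, Judy, 5); (Judy, Mona, 5); (Mona, Judy, 5); (Mona, Mona, 5); (Mona, Mona, 7); (Nora, Nora, 2); (Quinn, Quinn, 4); (Quinn, Raj, 4); (Raj, Quinn, 4); (Raj, Raj, 4); (Uma, Uma, 9)

INNER JOIN keeps only pairs where the ON condition holds.
Matching on a.acct_id = b.acct_id. A NULL in a compared column never satisfies the condition.
Matched pairs: 12.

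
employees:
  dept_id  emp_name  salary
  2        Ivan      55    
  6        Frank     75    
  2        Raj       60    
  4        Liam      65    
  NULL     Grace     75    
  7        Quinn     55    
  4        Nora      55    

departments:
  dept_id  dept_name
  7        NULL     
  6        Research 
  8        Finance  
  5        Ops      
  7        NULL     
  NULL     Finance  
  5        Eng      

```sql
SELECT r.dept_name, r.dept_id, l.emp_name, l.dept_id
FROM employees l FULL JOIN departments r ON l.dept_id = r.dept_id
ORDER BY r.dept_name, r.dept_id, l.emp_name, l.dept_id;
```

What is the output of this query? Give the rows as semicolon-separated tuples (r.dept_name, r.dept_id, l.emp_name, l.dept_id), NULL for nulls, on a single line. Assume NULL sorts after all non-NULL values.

(Eng, 5, NULL, NULL); (Finance, 8, NULL, NULL); (Finance, NULL, NULL, NULL); (Ops, 5, NULL, NULL); (Research, 6, Frank, 6); (NULL, 7, Quinn, 7); (NULL, 7, Quinn, 7); (NULL, NULL, Grace, NULL); (NULL, NULL, Ivan, 2); (NULL, NULL, Liam, 4); (NULL, NULL, Nora, 4); (NULL, NULL, Raj, 2)

FULL OUTER JOIN keeps every row from both sides; unmatched rows get NULL for the other side's columns.
Matching on l.dept_id = r.dept_id. A NULL in a compared column never satisfies the condition.
- l[0] dept_id=2 → no match; kept with NULLs on the r side.
- l[1] dept_id=6 → 1 match(es) in r → 1 row(s).
- l[2] dept_id=2 → no match; kept with NULLs on the r side.
- l[3] dept_id=4 → no match; kept with NULLs on the r side.
- l[4] dept_id=NULL → no match; kept with NULLs on the r side.
- l[5] dept_id=7 → 2 match(es) in r → 2 row(s).
- l[6] dept_id=4 → no match; kept with NULLs on the r side.
- 4 r row(s) had no l match → kept, l columns NULL.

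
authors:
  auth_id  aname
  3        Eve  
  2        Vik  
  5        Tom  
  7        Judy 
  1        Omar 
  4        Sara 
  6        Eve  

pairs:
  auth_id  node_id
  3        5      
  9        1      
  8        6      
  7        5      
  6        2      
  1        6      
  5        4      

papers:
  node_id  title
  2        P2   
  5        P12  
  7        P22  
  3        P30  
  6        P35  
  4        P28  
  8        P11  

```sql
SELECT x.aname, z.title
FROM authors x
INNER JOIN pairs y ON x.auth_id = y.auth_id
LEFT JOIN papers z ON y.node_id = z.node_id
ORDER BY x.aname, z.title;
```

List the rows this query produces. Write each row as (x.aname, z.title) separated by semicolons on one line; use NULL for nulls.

(Eve, P12); (Eve, P2); (Judy, P12); (Omar, P35); (Tom, P28)

Evaluate left to right. First `authors x INNER JOIN pairs y` on auth_id: 5 row(s).
Then LEFT JOIN `papers z` on node_id: each of those 5 rows is kept; rows whose y.node_id has no match in z get NULL for z's columns.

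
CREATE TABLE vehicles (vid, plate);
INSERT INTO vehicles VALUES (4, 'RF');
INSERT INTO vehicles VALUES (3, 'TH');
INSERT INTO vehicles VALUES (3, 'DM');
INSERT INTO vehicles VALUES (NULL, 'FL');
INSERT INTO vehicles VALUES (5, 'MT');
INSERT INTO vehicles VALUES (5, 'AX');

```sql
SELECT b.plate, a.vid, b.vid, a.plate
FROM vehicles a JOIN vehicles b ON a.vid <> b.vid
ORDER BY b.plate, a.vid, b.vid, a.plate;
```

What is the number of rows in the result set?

16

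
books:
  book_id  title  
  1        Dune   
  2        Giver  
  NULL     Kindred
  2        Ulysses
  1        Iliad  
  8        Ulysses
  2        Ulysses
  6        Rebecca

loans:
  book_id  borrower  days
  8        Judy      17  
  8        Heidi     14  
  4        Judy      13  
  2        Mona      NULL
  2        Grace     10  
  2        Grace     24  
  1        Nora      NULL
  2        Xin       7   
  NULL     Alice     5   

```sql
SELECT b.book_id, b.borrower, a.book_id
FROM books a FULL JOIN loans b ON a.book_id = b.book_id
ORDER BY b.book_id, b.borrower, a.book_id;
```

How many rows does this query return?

20

FULL OUTER JOIN keeps every row from both sides; unmatched rows get NULL for the other side's columns.
Matching on a.book_id = b.book_id. A NULL in a compared column never satisfies the condition.
Matched pairs: 16; unmatched a rows kept: 2; unmatched b rows kept: 2.
Total: 16 matched + 4 padded = 20 rows.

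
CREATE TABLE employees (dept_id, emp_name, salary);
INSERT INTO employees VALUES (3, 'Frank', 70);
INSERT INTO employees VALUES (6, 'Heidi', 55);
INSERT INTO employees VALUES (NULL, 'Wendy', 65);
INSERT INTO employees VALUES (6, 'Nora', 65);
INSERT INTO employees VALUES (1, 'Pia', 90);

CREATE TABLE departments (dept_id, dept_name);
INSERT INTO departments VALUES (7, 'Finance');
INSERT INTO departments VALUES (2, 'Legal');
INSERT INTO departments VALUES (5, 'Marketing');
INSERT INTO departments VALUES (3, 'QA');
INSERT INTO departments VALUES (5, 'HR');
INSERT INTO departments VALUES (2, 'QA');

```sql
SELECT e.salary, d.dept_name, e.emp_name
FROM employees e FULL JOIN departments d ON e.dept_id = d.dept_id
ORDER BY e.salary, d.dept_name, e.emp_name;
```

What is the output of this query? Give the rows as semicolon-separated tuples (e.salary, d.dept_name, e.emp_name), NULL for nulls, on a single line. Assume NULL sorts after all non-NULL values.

FULL OUTER JOIN keeps every row from both sides; unmatched rows get NULL for the other side's columns.
Matching on e.dept_id = d.dept_id. A NULL in a compared column never satisfies the condition.
- e[0] dept_id=3 → 1 match(es) in d → 1 row(s).
- e[1] dept_id=6 → no match; kept with NULLs on the d side.
- e[2] dept_id=NULL → no match; kept with NULLs on the d side.
- e[3] dept_id=6 → no match; kept with NULLs on the d side.
- e[4] dept_id=1 → no match; kept with NULLs on the d side.
- 5 row(s) from d found no e partner → padded with NULL.
After projecting and ordering:
e.salary | d.dept_name | e.emp_name
55 | NULL | Heidi
65 | NULL | Nora
65 | NULL | Wendy
70 | QA | Frank
90 | NULL | Pia
NULL | Finance | NULL
NULL | HR | NULL
NULL | Legal | NULL
NULL | Marketing | NULL
NULL | QA | NULL

(55, NULL, Heidi); (65, NULL, Nora); (65, NULL, Wendy); (70, QA, Frank); (90, NULL, Pia); (NULL, Finance, NULL); (NULL, HR, NULL); (NULL, Legal, NULL); (NULL, Marketing, NULL); (NULL, QA, NULL)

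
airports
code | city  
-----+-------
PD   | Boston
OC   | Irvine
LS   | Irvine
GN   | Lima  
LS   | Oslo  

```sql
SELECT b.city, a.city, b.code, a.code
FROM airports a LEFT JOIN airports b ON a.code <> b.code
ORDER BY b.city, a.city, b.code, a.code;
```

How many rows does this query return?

18

LEFT JOIN keeps every row from `airports a`; unmatched rows get NULL for `airports b`'s columns.
Matching on a.code <> b.code.
- code=PD: 4 matching b row(s), so 4 row(s) emitted.
- code=OC: 4 matching b row(s), so 4 row(s) emitted.
- code=LS: 3 matching b row(s), so 3 row(s) emitted.
- code=GN: 4 matching b row(s), so 4 row(s) emitted.
- code=LS: 3 matching b row(s), so 3 row(s) emitted.
Total: 18 rows.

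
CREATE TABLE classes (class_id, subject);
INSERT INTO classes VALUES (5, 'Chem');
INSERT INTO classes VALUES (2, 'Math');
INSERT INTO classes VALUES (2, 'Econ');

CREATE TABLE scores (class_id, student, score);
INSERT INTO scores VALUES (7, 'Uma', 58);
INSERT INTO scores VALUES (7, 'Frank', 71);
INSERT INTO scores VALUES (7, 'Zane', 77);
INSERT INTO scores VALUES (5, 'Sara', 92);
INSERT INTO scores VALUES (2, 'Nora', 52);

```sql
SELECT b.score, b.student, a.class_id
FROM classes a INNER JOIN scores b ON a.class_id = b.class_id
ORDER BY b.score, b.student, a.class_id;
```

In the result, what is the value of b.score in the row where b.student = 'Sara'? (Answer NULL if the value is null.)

92

INNER JOIN keeps only pairs where the ON condition holds.
Matching on a.class_id = b.class_id.
- a row (class_id=5): matches 1 b row(s) → 1 output row(s).
- a row (class_id=2): matches 1 b row(s) → 1 output row(s).
- a row (class_id=2): matches 1 b row(s) → 1 output row(s).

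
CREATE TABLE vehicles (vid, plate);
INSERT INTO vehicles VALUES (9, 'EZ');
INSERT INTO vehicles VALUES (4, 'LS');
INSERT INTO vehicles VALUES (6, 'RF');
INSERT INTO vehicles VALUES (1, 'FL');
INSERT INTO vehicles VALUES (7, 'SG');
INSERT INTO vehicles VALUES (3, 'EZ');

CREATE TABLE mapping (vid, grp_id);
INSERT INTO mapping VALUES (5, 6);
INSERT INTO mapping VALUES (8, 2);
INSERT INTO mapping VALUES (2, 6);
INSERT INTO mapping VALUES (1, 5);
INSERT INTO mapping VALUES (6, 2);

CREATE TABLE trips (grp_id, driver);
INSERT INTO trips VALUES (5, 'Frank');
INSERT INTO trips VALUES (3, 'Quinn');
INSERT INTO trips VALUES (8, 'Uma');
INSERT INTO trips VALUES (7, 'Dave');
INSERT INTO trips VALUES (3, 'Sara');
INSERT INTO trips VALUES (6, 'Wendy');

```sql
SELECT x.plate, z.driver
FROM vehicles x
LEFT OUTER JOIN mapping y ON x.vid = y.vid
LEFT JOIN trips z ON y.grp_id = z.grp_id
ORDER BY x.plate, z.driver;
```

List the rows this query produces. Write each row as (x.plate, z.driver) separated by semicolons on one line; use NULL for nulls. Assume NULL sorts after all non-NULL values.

Joins associate left-to-right: vehicles LEFT JOIN mapping on vid gives 6 intermediate row(s).
Then LEFT JOIN `trips z` on grp_id: each of those 6 rows is kept; rows whose y.grp_id has no match in z get NULL for z's columns.

(EZ, NULL); (EZ, NULL); (FL, Frank); (LS, NULL); (RF, NULL); (SG, NULL)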